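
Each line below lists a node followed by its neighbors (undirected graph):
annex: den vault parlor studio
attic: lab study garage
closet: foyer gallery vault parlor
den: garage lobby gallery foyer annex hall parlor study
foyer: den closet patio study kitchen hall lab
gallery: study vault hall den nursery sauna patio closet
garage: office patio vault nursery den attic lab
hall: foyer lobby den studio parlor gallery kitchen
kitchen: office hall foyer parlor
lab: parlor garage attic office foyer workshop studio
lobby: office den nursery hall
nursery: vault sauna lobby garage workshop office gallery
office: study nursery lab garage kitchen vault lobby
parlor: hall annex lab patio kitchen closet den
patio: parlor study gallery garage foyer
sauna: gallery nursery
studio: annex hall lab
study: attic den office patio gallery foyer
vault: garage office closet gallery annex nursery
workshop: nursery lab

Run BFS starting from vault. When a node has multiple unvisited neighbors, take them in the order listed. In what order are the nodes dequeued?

vault, garage, office, closet, gallery, annex, nursery, patio, den, attic, lab, study, kitchen, lobby, foyer, parlor, hall, sauna, studio, workshop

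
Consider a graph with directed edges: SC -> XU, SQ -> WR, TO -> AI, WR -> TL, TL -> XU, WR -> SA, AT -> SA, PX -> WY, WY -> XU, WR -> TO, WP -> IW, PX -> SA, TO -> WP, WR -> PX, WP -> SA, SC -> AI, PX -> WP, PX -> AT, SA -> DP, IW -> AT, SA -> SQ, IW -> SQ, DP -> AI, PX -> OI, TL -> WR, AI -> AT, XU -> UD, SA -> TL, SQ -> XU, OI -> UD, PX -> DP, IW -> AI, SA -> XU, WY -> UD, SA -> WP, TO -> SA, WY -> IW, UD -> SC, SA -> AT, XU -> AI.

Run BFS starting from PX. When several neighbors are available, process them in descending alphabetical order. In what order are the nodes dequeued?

PX → WY → WP → SA → OI → DP → AT → XU → UD → IW → TL → SQ → AI → SC → WR → TO

Visit PX; enqueue WY, WP, SA, OI, DP, AT → queue [WY, WP, SA, OI, DP, AT]
Visit WY; enqueue XU, UD, IW → queue [WP, SA, OI, DP, AT, XU, UD, IW]
Visit WP → queue [SA, OI, DP, AT, XU, UD, IW]
Visit SA; enqueue TL, SQ → queue [OI, DP, AT, XU, UD, IW, TL, SQ]
Visit OI → queue [DP, AT, XU, UD, IW, TL, SQ]
Visit DP; enqueue AI → queue [AT, XU, UD, IW, TL, SQ, AI]
Visit AT → queue [XU, UD, IW, TL, SQ, AI]
Visit XU → queue [UD, IW, TL, SQ, AI]
Visit UD; enqueue SC → queue [IW, TL, SQ, AI, SC]
Visit IW → queue [TL, SQ, AI, SC]
Visit TL; enqueue WR → queue [SQ, AI, SC, WR]
Visit SQ → queue [AI, SC, WR]
Visit AI → queue [SC, WR]
Visit SC → queue [WR]
Visit WR; enqueue TO → queue [TO]
Visit TO → queue []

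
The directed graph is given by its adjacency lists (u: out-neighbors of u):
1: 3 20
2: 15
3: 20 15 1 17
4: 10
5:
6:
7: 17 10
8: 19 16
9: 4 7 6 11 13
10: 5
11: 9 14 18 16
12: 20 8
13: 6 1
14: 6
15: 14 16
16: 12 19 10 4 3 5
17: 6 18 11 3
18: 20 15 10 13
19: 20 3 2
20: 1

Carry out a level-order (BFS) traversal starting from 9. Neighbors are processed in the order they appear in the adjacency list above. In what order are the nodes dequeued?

9 4 7 6 11 13 10 17 14 18 16 1 5 3 20 15 12 19 8 2

Visit 9; enqueue 4, 7, 6, 11, 13 → queue [4, 7, 6, 11, 13]
Visit 4; enqueue 10 → queue [7, 6, 11, 13, 10]
Visit 7; enqueue 17 → queue [6, 11, 13, 10, 17]
Visit 6 → queue [11, 13, 10, 17]
Visit 11; enqueue 14, 18, 16 → queue [13, 10, 17, 14, 18, 16]
Visit 13; enqueue 1 → queue [10, 17, 14, 18, 16, 1]
Visit 10; enqueue 5 → queue [17, 14, 18, 16, 1, 5]
Visit 17; enqueue 3 → queue [14, 18, 16, 1, 5, 3]
Visit 14 → queue [18, 16, 1, 5, 3]
Visit 18; enqueue 20, 15 → queue [16, 1, 5, 3, 20, 15]
Visit 16; enqueue 12, 19 → queue [1, 5, 3, 20, 15, 12, 19]
Visit 1 → queue [5, 3, 20, 15, 12, 19]
Visit 5 → queue [3, 20, 15, 12, 19]
Visit 3 → queue [20, 15, 12, 19]
Visit 20 → queue [15, 12, 19]
Visit 15 → queue [12, 19]
Visit 12; enqueue 8 → queue [19, 8]
Visit 19; enqueue 2 → queue [8, 2]
Visit 8 → queue [2]
Visit 2 → queue []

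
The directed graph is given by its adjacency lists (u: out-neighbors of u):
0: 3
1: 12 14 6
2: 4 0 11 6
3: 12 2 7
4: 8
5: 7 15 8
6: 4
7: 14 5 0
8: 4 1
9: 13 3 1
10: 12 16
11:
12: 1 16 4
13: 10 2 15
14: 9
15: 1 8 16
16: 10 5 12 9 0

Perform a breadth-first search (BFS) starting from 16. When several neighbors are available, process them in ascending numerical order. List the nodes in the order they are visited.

Visit 16; enqueue 0, 5, 9, 10, 12 → queue [0, 5, 9, 10, 12]
Visit 0; enqueue 3 → queue [5, 9, 10, 12, 3]
Visit 5; enqueue 7, 8, 15 → queue [9, 10, 12, 3, 7, 8, 15]
Visit 9; enqueue 1, 13 → queue [10, 12, 3, 7, 8, 15, 1, 13]
Visit 10 → queue [12, 3, 7, 8, 15, 1, 13]
Visit 12; enqueue 4 → queue [3, 7, 8, 15, 1, 13, 4]
Visit 3; enqueue 2 → queue [7, 8, 15, 1, 13, 4, 2]
Visit 7; enqueue 14 → queue [8, 15, 1, 13, 4, 2, 14]
Visit 8 → queue [15, 1, 13, 4, 2, 14]
Visit 15 → queue [1, 13, 4, 2, 14]
Visit 1; enqueue 6 → queue [13, 4, 2, 14, 6]
Visit 13 → queue [4, 2, 14, 6]
Visit 4 → queue [2, 14, 6]
Visit 2; enqueue 11 → queue [14, 6, 11]
Visit 14 → queue [6, 11]
Visit 6 → queue [11]
Visit 11 → queue []

16 -> 0 -> 5 -> 9 -> 10 -> 12 -> 3 -> 7 -> 8 -> 15 -> 1 -> 13 -> 4 -> 2 -> 14 -> 6 -> 11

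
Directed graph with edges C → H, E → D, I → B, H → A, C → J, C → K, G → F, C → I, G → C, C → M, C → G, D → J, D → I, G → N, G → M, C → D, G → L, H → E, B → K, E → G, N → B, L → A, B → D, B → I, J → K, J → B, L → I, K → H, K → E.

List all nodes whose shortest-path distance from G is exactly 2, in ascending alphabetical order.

A, B, D, H, I, J, K

Level 0: G
Level 1: C, F, L, M, N
Level 2: A, B, D, H, I, J, K
Level 3: E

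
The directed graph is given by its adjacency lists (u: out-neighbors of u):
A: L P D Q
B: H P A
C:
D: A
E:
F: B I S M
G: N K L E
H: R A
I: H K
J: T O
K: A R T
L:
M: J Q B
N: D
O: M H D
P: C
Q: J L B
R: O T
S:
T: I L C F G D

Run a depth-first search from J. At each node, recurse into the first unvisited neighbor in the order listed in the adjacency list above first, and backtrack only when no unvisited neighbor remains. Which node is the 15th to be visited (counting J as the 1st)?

Visit J
J → T
T → I
I → H
H → R
R → O
O → M
M → Q
Q → L
Q → B
B → P
P → C
B → A
A → D
I → K
T → F
F → S
T → G
G → N
G → E

Visit order: J, T, I, H, R, O, M, Q, L, B, P, C, A, D, K, F, S, G, N, E

K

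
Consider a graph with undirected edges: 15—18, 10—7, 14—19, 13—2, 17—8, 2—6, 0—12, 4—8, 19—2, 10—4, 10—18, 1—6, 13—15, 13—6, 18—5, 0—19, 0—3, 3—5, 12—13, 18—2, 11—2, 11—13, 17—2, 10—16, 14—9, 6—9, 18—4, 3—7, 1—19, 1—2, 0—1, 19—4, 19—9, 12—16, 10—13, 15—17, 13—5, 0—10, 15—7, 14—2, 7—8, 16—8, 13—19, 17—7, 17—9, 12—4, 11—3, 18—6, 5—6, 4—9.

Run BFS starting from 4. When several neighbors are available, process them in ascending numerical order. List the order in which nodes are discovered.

Visit 4; enqueue 8, 9, 10, 12, 18, 19 → queue [8, 9, 10, 12, 18, 19]
Visit 8; enqueue 7, 16, 17 → queue [9, 10, 12, 18, 19, 7, 16, 17]
Visit 9; enqueue 6, 14 → queue [10, 12, 18, 19, 7, 16, 17, 6, 14]
Visit 10; enqueue 0, 13 → queue [12, 18, 19, 7, 16, 17, 6, 14, 0, 13]
Visit 12 → queue [18, 19, 7, 16, 17, 6, 14, 0, 13]
Visit 18; enqueue 2, 5, 15 → queue [19, 7, 16, 17, 6, 14, 0, 13, 2, 5, 15]
Visit 19; enqueue 1 → queue [7, 16, 17, 6, 14, 0, 13, 2, 5, 15, 1]
Visit 7; enqueue 3 → queue [16, 17, 6, 14, 0, 13, 2, 5, 15, 1, 3]
Visit 16 → queue [17, 6, 14, 0, 13, 2, 5, 15, 1, 3]
Visit 17 → queue [6, 14, 0, 13, 2, 5, 15, 1, 3]
Visit 6 → queue [14, 0, 13, 2, 5, 15, 1, 3]
Visit 14 → queue [0, 13, 2, 5, 15, 1, 3]
Visit 0 → queue [13, 2, 5, 15, 1, 3]
Visit 13; enqueue 11 → queue [2, 5, 15, 1, 3, 11]
Visit 2 → queue [5, 15, 1, 3, 11]
Visit 5 → queue [15, 1, 3, 11]
Visit 15 → queue [1, 3, 11]
Visit 1 → queue [3, 11]
Visit 3 → queue [11]
Visit 11 → queue []

4, 8, 9, 10, 12, 18, 19, 7, 16, 17, 6, 14, 0, 13, 2, 5, 15, 1, 3, 11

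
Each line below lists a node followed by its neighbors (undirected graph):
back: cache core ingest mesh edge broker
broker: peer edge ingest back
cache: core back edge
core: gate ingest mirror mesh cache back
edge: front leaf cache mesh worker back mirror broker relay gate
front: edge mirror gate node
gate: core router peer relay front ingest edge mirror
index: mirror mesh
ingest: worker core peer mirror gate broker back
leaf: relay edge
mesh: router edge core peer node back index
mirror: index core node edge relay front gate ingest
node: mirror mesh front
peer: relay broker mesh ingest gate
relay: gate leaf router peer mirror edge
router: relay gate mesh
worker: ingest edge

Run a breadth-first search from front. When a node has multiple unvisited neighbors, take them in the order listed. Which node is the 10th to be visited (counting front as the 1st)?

back

Visit front; enqueue edge, mirror, gate, node → queue [edge, mirror, gate, node]
Visit edge; enqueue leaf, cache, mesh, worker, back, broker, relay → queue [mirror, gate, node, leaf, cache, mesh, worker, back, broker, relay]
Visit mirror; enqueue index, core, ingest → queue [gate, node, leaf, cache, mesh, worker, back, broker, relay, index, core, ingest]
Visit gate; enqueue router, peer → queue [node, leaf, cache, mesh, worker, back, broker, relay, index, core, ingest, router, peer]
Visit node → queue [leaf, cache, mesh, worker, back, broker, relay, index, core, ingest, router, peer]
Visit leaf → queue [cache, mesh, worker, back, broker, relay, index, core, ingest, router, peer]
Visit cache → queue [mesh, worker, back, broker, relay, index, core, ingest, router, peer]
Visit mesh → queue [worker, back, broker, relay, index, core, ingest, router, peer]
Visit worker → queue [back, broker, relay, index, core, ingest, router, peer]
Visit back → queue [broker, relay, index, core, ingest, router, peer]
Visit broker → queue [relay, index, core, ingest, router, peer]
Visit relay → queue [index, core, ingest, router, peer]
Visit index → queue [core, ingest, router, peer]
Visit core → queue [ingest, router, peer]
Visit ingest → queue [router, peer]
Visit router → queue [peer]
Visit peer → queue []

Visit order: front, edge, mirror, gate, node, leaf, cache, mesh, worker, back, broker, relay, index, core, ingest, router, peer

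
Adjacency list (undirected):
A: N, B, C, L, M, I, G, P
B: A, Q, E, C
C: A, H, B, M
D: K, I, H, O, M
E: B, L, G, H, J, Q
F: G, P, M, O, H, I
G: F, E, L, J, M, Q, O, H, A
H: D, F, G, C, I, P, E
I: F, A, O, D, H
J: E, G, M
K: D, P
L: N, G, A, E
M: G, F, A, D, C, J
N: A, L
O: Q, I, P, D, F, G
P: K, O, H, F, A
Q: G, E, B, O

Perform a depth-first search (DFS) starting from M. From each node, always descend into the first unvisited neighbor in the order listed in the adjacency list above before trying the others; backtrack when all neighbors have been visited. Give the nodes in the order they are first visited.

M -> G -> F -> P -> K -> D -> I -> A -> N -> L -> E -> B -> Q -> O -> C -> H -> J

Visit M
M → G
G → F
F → P
P → K
K → D
D → I
I → A
A → N
N → L
L → E
E → B
B → Q
Q → O
B → C
C → H
E → J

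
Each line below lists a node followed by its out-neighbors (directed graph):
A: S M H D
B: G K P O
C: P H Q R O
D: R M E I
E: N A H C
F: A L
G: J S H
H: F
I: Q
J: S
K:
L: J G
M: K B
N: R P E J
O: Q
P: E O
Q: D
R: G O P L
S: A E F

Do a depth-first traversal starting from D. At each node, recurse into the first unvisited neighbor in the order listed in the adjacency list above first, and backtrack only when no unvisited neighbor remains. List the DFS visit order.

D, R, G, J, S, A, M, K, B, P, E, N, H, F, L, C, Q, O, I

Visit D
D → R
R → G
G → J
J → S
S → A
A → M
M → K
M → B
B → P
P → E
E → N
E → H
H → F
F → L
E → C
C → Q
C → O
D → I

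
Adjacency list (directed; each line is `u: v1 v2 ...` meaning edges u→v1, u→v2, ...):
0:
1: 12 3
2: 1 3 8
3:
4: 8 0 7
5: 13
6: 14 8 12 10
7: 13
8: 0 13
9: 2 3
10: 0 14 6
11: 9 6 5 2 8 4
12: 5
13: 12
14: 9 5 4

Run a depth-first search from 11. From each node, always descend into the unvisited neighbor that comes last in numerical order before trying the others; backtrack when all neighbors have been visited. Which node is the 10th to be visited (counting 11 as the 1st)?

Visit 11
11 → 9
9 → 3
9 → 2
2 → 8
8 → 13
13 → 12
12 → 5
8 → 0
2 → 1
11 → 6
6 → 14
14 → 4
4 → 7
6 → 10

Visit order: 11, 9, 3, 2, 8, 13, 12, 5, 0, 1, 6, 14, 4, 7, 10

1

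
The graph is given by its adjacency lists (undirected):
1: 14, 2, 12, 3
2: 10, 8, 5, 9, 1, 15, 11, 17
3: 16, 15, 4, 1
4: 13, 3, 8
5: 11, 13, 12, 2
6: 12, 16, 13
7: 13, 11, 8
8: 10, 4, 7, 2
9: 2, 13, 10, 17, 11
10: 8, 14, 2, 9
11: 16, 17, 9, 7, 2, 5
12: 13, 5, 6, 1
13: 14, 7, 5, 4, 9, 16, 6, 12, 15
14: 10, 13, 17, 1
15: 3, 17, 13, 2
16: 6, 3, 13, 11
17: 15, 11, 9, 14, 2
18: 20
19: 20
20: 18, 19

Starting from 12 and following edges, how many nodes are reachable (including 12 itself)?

17

BFS from 12 visits: 12, 13, 6, 5, 1, 16, 15, 14, 9, 7, 4, 11, 2, 3, 17, 10, 8
Reachable nodes: 17 of 20 total.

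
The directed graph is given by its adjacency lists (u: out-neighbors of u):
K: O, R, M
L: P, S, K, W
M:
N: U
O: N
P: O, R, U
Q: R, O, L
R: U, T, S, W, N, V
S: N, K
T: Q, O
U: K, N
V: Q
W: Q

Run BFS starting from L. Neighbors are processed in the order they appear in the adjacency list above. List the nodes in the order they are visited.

L, P, S, K, W, O, R, U, N, M, Q, T, V

Visit L; enqueue P, S, K, W → queue [P, S, K, W]
Visit P; enqueue O, R, U → queue [S, K, W, O, R, U]
Visit S; enqueue N → queue [K, W, O, R, U, N]
Visit K; enqueue M → queue [W, O, R, U, N, M]
Visit W; enqueue Q → queue [O, R, U, N, M, Q]
Visit O → queue [R, U, N, M, Q]
Visit R; enqueue T, V → queue [U, N, M, Q, T, V]
Visit U → queue [N, M, Q, T, V]
Visit N → queue [M, Q, T, V]
Visit M → queue [Q, T, V]
Visit Q → queue [T, V]
Visit T → queue [V]
Visit V → queue []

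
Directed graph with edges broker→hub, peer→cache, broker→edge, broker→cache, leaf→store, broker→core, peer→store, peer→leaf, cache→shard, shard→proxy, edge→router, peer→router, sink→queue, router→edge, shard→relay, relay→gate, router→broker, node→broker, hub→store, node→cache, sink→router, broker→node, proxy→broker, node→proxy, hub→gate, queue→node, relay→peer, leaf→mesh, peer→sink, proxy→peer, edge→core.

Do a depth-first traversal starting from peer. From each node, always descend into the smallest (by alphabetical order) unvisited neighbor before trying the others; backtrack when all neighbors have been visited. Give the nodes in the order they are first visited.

Visit peer
peer → cache
cache → shard
shard → proxy
proxy → broker
broker → core
broker → edge
edge → router
broker → hub
hub → gate
hub → store
broker → node
shard → relay
peer → leaf
leaf → mesh
peer → sink
sink → queue

peer → cache → shard → proxy → broker → core → edge → router → hub → gate → store → node → relay → leaf → mesh → sink → queue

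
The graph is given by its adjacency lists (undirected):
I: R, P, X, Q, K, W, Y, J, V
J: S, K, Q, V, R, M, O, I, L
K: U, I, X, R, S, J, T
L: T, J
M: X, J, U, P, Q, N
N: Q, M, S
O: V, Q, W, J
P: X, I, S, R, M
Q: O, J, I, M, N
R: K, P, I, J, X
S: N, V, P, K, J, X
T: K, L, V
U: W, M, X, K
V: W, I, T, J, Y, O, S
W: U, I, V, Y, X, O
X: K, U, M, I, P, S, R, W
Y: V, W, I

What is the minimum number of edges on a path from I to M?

Level 0: I
Level 1: J, K, P, Q, R, V, W, X, Y
Level 2: L, M, N, O, S, T, U
M first appears at level 2.

2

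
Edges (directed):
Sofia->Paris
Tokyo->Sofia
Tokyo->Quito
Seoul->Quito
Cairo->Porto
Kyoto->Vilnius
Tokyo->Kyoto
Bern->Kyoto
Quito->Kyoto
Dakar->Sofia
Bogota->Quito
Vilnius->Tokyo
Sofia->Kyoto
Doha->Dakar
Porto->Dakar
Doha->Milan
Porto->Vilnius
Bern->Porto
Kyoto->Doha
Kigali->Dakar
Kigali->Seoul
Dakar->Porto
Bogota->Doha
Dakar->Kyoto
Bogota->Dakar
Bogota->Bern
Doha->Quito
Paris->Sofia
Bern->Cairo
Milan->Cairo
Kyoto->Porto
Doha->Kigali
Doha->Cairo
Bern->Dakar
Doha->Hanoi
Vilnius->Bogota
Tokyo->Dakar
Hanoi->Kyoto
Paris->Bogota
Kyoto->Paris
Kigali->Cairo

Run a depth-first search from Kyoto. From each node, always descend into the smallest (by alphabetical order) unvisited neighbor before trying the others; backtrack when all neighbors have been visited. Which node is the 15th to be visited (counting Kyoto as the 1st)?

Visit Kyoto
Kyoto → Doha
Doha → Cairo
Cairo → Porto
Porto → Dakar
Dakar → Sofia
Sofia → Paris
Paris → Bogota
Bogota → Bern
Bogota → Quito
Porto → Vilnius
Vilnius → Tokyo
Doha → Hanoi
Doha → Kigali
Kigali → Seoul
Doha → Milan

Visit order: Kyoto, Doha, Cairo, Porto, Dakar, Sofia, Paris, Bogota, Bern, Quito, Vilnius, Tokyo, Hanoi, Kigali, Seoul, Milan

Seoul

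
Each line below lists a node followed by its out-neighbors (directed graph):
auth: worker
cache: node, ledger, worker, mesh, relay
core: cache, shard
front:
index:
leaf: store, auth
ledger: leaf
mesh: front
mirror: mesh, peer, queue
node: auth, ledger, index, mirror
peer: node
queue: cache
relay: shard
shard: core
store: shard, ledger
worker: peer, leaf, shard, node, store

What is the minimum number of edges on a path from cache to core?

3

Level 0: cache
Level 1: ledger, mesh, node, relay, worker
Level 2: auth, front, index, leaf, mirror, peer, shard, store
Level 3: core, queue
core first appears at level 3.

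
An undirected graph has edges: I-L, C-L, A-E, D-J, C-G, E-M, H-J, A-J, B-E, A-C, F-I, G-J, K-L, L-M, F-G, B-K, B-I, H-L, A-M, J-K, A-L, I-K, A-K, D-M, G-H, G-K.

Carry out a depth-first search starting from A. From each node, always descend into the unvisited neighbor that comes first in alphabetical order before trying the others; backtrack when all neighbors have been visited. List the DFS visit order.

A, C, G, F, I, B, E, M, D, J, H, L, K

Visit A
A → C
C → G
G → F
F → I
I → B
B → E
E → M
M → D
D → J
J → H
H → L
L → K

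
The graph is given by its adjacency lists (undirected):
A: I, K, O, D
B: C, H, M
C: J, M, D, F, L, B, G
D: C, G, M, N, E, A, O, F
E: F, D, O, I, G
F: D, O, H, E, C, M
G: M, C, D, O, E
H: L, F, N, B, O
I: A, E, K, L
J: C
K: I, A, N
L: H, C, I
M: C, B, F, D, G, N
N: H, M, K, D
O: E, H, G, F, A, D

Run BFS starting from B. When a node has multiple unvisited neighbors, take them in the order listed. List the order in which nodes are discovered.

B C H M J D F L G N O E A I K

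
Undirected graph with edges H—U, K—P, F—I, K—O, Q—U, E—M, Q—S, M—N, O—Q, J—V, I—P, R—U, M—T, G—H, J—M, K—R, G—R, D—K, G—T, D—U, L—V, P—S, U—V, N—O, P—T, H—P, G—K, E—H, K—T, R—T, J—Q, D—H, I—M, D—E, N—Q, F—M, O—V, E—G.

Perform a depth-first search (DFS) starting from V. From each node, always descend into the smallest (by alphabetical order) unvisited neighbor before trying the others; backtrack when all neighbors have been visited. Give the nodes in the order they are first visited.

V J M E D H G K O N Q S P I F T R U L

Visit V
V → J
J → M
M → E
E → D
D → H
H → G
G → K
K → O
O → N
N → Q
Q → S
S → P
P → I
I → F
P → T
T → R
R → U
V → L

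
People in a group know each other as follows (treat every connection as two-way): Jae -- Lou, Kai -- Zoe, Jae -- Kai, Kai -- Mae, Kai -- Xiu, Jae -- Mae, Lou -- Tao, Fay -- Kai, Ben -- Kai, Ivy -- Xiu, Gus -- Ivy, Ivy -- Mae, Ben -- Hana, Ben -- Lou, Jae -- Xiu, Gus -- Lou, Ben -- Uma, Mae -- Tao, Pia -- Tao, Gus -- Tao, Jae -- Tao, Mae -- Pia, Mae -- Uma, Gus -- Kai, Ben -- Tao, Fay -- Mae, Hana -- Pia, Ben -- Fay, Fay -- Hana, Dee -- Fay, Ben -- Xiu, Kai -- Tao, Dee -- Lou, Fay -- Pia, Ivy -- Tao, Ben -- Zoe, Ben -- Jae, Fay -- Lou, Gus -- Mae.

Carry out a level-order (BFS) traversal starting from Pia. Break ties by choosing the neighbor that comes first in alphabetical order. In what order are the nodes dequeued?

Pia, Fay, Hana, Mae, Tao, Ben, Dee, Kai, Lou, Gus, Ivy, Jae, Uma, Xiu, Zoe

Visit Pia; enqueue Fay, Hana, Mae, Tao → queue [Fay, Hana, Mae, Tao]
Visit Fay; enqueue Ben, Dee, Kai, Lou → queue [Hana, Mae, Tao, Ben, Dee, Kai, Lou]
Visit Hana → queue [Mae, Tao, Ben, Dee, Kai, Lou]
Visit Mae; enqueue Gus, Ivy, Jae, Uma → queue [Tao, Ben, Dee, Kai, Lou, Gus, Ivy, Jae, Uma]
Visit Tao → queue [Ben, Dee, Kai, Lou, Gus, Ivy, Jae, Uma]
Visit Ben; enqueue Xiu, Zoe → queue [Dee, Kai, Lou, Gus, Ivy, Jae, Uma, Xiu, Zoe]
Visit Dee → queue [Kai, Lou, Gus, Ivy, Jae, Uma, Xiu, Zoe]
Visit Kai → queue [Lou, Gus, Ivy, Jae, Uma, Xiu, Zoe]
Visit Lou → queue [Gus, Ivy, Jae, Uma, Xiu, Zoe]
Visit Gus → queue [Ivy, Jae, Uma, Xiu, Zoe]
Visit Ivy → queue [Jae, Uma, Xiu, Zoe]
Visit Jae → queue [Uma, Xiu, Zoe]
Visit Uma → queue [Xiu, Zoe]
Visit Xiu → queue [Zoe]
Visit Zoe → queue []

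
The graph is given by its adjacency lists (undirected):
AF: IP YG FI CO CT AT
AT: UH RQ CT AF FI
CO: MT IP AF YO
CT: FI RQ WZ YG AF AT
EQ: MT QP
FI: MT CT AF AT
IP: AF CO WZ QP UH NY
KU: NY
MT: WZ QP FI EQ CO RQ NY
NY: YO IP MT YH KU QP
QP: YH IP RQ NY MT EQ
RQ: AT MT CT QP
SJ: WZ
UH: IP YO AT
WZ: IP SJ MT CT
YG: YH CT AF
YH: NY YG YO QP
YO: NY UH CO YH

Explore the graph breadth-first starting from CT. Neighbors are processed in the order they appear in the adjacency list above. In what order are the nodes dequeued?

CT FI RQ WZ YG AF AT MT QP IP SJ YH CO UH EQ NY YO KU

Visit CT; enqueue FI, RQ, WZ, YG, AF, AT → queue [FI, RQ, WZ, YG, AF, AT]
Visit FI; enqueue MT → queue [RQ, WZ, YG, AF, AT, MT]
Visit RQ; enqueue QP → queue [WZ, YG, AF, AT, MT, QP]
Visit WZ; enqueue IP, SJ → queue [YG, AF, AT, MT, QP, IP, SJ]
Visit YG; enqueue YH → queue [AF, AT, MT, QP, IP, SJ, YH]
Visit AF; enqueue CO → queue [AT, MT, QP, IP, SJ, YH, CO]
Visit AT; enqueue UH → queue [MT, QP, IP, SJ, YH, CO, UH]
Visit MT; enqueue EQ, NY → queue [QP, IP, SJ, YH, CO, UH, EQ, NY]
Visit QP → queue [IP, SJ, YH, CO, UH, EQ, NY]
Visit IP → queue [SJ, YH, CO, UH, EQ, NY]
Visit SJ → queue [YH, CO, UH, EQ, NY]
Visit YH; enqueue YO → queue [CO, UH, EQ, NY, YO]
Visit CO → queue [UH, EQ, NY, YO]
Visit UH → queue [EQ, NY, YO]
Visit EQ → queue [NY, YO]
Visit NY; enqueue KU → queue [YO, KU]
Visit YO → queue [KU]
Visit KU → queue []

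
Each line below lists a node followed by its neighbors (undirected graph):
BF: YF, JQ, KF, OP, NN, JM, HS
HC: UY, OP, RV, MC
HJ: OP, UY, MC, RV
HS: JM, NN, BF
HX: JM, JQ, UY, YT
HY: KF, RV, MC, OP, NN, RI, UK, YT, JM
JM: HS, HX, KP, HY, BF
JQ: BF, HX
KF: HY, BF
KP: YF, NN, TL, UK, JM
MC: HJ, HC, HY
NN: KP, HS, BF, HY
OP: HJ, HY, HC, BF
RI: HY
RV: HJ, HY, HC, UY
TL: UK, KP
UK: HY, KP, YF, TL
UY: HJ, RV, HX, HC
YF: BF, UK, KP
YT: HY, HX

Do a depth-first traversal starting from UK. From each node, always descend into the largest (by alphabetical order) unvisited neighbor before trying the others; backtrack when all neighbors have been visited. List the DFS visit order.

Visit UK
UK → YF
YF → KP
KP → TL
KP → NN
NN → HY
HY → YT
YT → HX
HX → UY
UY → RV
RV → HJ
HJ → OP
OP → HC
HC → MC
OP → BF
BF → KF
BF → JQ
BF → JM
JM → HS
HY → RI

UK YF KP TL NN HY YT HX UY RV HJ OP HC MC BF KF JQ JM HS RI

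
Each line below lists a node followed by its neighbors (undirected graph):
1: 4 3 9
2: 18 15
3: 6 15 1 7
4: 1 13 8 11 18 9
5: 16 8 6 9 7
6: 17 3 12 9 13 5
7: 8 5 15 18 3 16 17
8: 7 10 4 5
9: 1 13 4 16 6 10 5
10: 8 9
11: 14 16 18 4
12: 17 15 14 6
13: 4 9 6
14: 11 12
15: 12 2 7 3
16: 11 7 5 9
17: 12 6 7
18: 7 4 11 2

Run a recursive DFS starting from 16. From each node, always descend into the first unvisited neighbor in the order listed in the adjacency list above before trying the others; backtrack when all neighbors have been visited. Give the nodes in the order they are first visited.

16 11 14 12 17 6 3 15 2 18 7 8 10 9 1 4 13 5

Visit 16
16 → 11
11 → 14
14 → 12
12 → 17
17 → 6
6 → 3
3 → 15
15 → 2
2 → 18
18 → 7
7 → 8
8 → 10
10 → 9
9 → 1
1 → 4
4 → 13
9 → 5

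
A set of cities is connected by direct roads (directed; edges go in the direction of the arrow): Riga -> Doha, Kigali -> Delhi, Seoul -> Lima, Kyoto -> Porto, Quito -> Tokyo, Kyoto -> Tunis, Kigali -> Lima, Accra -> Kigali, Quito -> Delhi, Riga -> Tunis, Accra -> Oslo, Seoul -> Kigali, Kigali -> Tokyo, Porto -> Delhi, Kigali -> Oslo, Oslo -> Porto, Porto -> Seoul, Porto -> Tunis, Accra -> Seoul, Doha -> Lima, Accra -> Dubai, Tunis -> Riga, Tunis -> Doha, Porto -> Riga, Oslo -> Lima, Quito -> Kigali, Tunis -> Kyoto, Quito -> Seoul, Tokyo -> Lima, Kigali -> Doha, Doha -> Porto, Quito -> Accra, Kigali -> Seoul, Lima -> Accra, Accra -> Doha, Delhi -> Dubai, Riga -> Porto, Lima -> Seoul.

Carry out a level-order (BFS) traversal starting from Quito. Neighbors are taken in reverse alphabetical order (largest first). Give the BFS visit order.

Quito Tokyo Seoul Kigali Delhi Accra Lima Oslo Doha Dubai Porto Tunis Riga Kyoto

Visit Quito; enqueue Tokyo, Seoul, Kigali, Delhi, Accra → queue [Tokyo, Seoul, Kigali, Delhi, Accra]
Visit Tokyo; enqueue Lima → queue [Seoul, Kigali, Delhi, Accra, Lima]
Visit Seoul → queue [Kigali, Delhi, Accra, Lima]
Visit Kigali; enqueue Oslo, Doha → queue [Delhi, Accra, Lima, Oslo, Doha]
Visit Delhi; enqueue Dubai → queue [Accra, Lima, Oslo, Doha, Dubai]
Visit Accra → queue [Lima, Oslo, Doha, Dubai]
Visit Lima → queue [Oslo, Doha, Dubai]
Visit Oslo; enqueue Porto → queue [Doha, Dubai, Porto]
Visit Doha → queue [Dubai, Porto]
Visit Dubai → queue [Porto]
Visit Porto; enqueue Tunis, Riga → queue [Tunis, Riga]
Visit Tunis; enqueue Kyoto → queue [Riga, Kyoto]
Visit Riga → queue [Kyoto]
Visit Kyoto → queue []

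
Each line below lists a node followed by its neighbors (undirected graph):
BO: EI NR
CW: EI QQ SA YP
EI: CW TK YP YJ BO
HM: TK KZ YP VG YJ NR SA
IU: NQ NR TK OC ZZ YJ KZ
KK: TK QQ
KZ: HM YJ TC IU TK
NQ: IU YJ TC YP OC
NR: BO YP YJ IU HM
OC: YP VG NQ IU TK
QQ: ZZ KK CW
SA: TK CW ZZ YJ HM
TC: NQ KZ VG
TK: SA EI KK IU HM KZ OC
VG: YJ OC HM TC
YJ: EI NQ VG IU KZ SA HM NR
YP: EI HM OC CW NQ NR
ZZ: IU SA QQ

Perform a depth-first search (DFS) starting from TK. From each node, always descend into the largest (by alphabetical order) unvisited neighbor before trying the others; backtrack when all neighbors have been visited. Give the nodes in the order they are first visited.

Visit TK
TK → SA
SA → ZZ
ZZ → QQ
QQ → KK
QQ → CW
CW → YP
YP → OC
OC → VG
VG → YJ
YJ → NR
NR → IU
IU → NQ
NQ → TC
TC → KZ
KZ → HM
NR → BO
BO → EI

TK SA ZZ QQ KK CW YP OC VG YJ NR IU NQ TC KZ HM BO EI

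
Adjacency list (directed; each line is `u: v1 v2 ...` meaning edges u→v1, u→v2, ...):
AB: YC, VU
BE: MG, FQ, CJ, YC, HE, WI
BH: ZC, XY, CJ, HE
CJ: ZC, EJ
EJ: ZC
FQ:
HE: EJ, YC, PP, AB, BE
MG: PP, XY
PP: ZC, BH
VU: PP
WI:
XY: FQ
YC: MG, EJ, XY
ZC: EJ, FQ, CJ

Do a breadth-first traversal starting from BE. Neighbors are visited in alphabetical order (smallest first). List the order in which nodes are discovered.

Visit BE; enqueue CJ, FQ, HE, MG, WI, YC → queue [CJ, FQ, HE, MG, WI, YC]
Visit CJ; enqueue EJ, ZC → queue [FQ, HE, MG, WI, YC, EJ, ZC]
Visit FQ → queue [HE, MG, WI, YC, EJ, ZC]
Visit HE; enqueue AB, PP → queue [MG, WI, YC, EJ, ZC, AB, PP]
Visit MG; enqueue XY → queue [WI, YC, EJ, ZC, AB, PP, XY]
Visit WI → queue [YC, EJ, ZC, AB, PP, XY]
Visit YC → queue [EJ, ZC, AB, PP, XY]
Visit EJ → queue [ZC, AB, PP, XY]
Visit ZC → queue [AB, PP, XY]
Visit AB; enqueue VU → queue [PP, XY, VU]
Visit PP; enqueue BH → queue [XY, VU, BH]
Visit XY → queue [VU, BH]
Visit VU → queue [BH]
Visit BH → queue []

BE, CJ, FQ, HE, MG, WI, YC, EJ, ZC, AB, PP, XY, VU, BH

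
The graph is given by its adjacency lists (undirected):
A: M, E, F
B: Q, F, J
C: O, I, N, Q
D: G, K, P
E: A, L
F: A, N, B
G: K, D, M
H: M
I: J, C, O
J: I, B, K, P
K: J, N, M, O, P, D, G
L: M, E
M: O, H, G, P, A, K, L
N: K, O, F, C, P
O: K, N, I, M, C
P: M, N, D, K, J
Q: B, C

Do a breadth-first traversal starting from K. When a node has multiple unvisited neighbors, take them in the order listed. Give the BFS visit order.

K, J, N, M, O, P, D, G, I, B, F, C, H, A, L, Q, E

Visit K; enqueue J, N, M, O, P, D, G → queue [J, N, M, O, P, D, G]
Visit J; enqueue I, B → queue [N, M, O, P, D, G, I, B]
Visit N; enqueue F, C → queue [M, O, P, D, G, I, B, F, C]
Visit M; enqueue H, A, L → queue [O, P, D, G, I, B, F, C, H, A, L]
Visit O → queue [P, D, G, I, B, F, C, H, A, L]
Visit P → queue [D, G, I, B, F, C, H, A, L]
Visit D → queue [G, I, B, F, C, H, A, L]
Visit G → queue [I, B, F, C, H, A, L]
Visit I → queue [B, F, C, H, A, L]
Visit B; enqueue Q → queue [F, C, H, A, L, Q]
Visit F → queue [C, H, A, L, Q]
Visit C → queue [H, A, L, Q]
Visit H → queue [A, L, Q]
Visit A; enqueue E → queue [L, Q, E]
Visit L → queue [Q, E]
Visit Q → queue [E]
Visit E → queue []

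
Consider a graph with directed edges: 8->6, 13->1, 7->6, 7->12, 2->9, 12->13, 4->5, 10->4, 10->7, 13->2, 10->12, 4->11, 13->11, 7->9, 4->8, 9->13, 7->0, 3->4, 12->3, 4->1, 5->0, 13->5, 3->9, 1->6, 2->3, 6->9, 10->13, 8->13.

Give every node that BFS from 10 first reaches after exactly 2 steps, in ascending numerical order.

0, 1, 2, 3, 5, 6, 8, 9, 11

Level 0: 10
Level 1: 4, 7, 12, 13
Level 2: 0, 1, 2, 3, 5, 6, 8, 9, 11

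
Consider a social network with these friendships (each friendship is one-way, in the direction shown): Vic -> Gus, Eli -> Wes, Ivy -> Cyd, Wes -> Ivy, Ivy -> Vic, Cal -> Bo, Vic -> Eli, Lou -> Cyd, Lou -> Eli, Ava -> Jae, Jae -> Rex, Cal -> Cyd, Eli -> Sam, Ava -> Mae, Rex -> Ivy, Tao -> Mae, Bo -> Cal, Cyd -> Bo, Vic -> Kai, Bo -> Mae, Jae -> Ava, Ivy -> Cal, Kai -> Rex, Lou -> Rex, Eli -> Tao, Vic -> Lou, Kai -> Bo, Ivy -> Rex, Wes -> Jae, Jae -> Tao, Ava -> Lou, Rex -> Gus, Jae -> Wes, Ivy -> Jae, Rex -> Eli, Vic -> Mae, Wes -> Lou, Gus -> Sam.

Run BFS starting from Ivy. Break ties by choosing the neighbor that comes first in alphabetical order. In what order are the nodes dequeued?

Ivy → Cal → Cyd → Jae → Rex → Vic → Bo → Ava → Tao → Wes → Eli → Gus → Kai → Lou → Mae → Sam

Visit Ivy; enqueue Cal, Cyd, Jae, Rex, Vic → queue [Cal, Cyd, Jae, Rex, Vic]
Visit Cal; enqueue Bo → queue [Cyd, Jae, Rex, Vic, Bo]
Visit Cyd → queue [Jae, Rex, Vic, Bo]
Visit Jae; enqueue Ava, Tao, Wes → queue [Rex, Vic, Bo, Ava, Tao, Wes]
Visit Rex; enqueue Eli, Gus → queue [Vic, Bo, Ava, Tao, Wes, Eli, Gus]
Visit Vic; enqueue Kai, Lou, Mae → queue [Bo, Ava, Tao, Wes, Eli, Gus, Kai, Lou, Mae]
Visit Bo → queue [Ava, Tao, Wes, Eli, Gus, Kai, Lou, Mae]
Visit Ava → queue [Tao, Wes, Eli, Gus, Kai, Lou, Mae]
Visit Tao → queue [Wes, Eli, Gus, Kai, Lou, Mae]
Visit Wes → queue [Eli, Gus, Kai, Lou, Mae]
Visit Eli; enqueue Sam → queue [Gus, Kai, Lou, Mae, Sam]
Visit Gus → queue [Kai, Lou, Mae, Sam]
Visit Kai → queue [Lou, Mae, Sam]
Visit Lou → queue [Mae, Sam]
Visit Mae → queue [Sam]
Visit Sam → queue []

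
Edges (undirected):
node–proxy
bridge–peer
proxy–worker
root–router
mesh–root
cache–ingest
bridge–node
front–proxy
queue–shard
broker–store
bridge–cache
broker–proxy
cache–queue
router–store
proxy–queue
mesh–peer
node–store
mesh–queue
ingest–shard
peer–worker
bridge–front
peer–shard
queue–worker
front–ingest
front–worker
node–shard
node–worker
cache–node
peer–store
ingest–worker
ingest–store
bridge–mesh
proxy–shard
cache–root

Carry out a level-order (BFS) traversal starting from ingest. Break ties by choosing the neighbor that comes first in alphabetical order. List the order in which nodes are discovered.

ingest, cache, front, shard, store, worker, bridge, node, queue, root, proxy, peer, broker, router, mesh

Visit ingest; enqueue cache, front, shard, store, worker → queue [cache, front, shard, store, worker]
Visit cache; enqueue bridge, node, queue, root → queue [front, shard, store, worker, bridge, node, queue, root]
Visit front; enqueue proxy → queue [shard, store, worker, bridge, node, queue, root, proxy]
Visit shard; enqueue peer → queue [store, worker, bridge, node, queue, root, proxy, peer]
Visit store; enqueue broker, router → queue [worker, bridge, node, queue, root, proxy, peer, broker, router]
Visit worker → queue [bridge, node, queue, root, proxy, peer, broker, router]
Visit bridge; enqueue mesh → queue [node, queue, root, proxy, peer, broker, router, mesh]
Visit node → queue [queue, root, proxy, peer, broker, router, mesh]
Visit queue → queue [root, proxy, peer, broker, router, mesh]
Visit root → queue [proxy, peer, broker, router, mesh]
Visit proxy → queue [peer, broker, router, mesh]
Visit peer → queue [broker, router, mesh]
Visit broker → queue [router, mesh]
Visit router → queue [mesh]
Visit mesh → queue []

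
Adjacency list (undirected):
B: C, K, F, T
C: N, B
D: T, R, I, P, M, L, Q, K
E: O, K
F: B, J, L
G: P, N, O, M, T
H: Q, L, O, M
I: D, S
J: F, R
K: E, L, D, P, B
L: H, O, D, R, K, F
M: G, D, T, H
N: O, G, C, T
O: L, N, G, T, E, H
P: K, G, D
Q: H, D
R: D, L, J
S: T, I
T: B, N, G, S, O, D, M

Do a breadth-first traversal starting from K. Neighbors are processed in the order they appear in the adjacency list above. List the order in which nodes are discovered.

K E L D P B O H R F T I M Q G C N J S

Visit K; enqueue E, L, D, P, B → queue [E, L, D, P, B]
Visit E; enqueue O → queue [L, D, P, B, O]
Visit L; enqueue H, R, F → queue [D, P, B, O, H, R, F]
Visit D; enqueue T, I, M, Q → queue [P, B, O, H, R, F, T, I, M, Q]
Visit P; enqueue G → queue [B, O, H, R, F, T, I, M, Q, G]
Visit B; enqueue C → queue [O, H, R, F, T, I, M, Q, G, C]
Visit O; enqueue N → queue [H, R, F, T, I, M, Q, G, C, N]
Visit H → queue [R, F, T, I, M, Q, G, C, N]
Visit R; enqueue J → queue [F, T, I, M, Q, G, C, N, J]
Visit F → queue [T, I, M, Q, G, C, N, J]
Visit T; enqueue S → queue [I, M, Q, G, C, N, J, S]
Visit I → queue [M, Q, G, C, N, J, S]
Visit M → queue [Q, G, C, N, J, S]
Visit Q → queue [G, C, N, J, S]
Visit G → queue [C, N, J, S]
Visit C → queue [N, J, S]
Visit N → queue [J, S]
Visit J → queue [S]
Visit S → queue []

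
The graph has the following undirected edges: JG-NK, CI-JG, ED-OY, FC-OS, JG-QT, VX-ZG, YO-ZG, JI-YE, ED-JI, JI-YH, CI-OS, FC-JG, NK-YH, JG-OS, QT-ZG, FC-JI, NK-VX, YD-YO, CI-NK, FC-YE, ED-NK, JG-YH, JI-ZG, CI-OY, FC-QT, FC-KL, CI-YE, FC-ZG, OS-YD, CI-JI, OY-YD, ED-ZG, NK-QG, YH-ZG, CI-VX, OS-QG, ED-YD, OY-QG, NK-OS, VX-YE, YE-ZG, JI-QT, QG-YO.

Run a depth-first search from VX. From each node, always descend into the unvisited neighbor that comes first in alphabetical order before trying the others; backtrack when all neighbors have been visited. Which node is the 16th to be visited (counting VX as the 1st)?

YH

Visit VX
VX → CI
CI → JG
JG → FC
FC → JI
JI → ED
ED → NK
NK → OS
OS → QG
QG → OY
OY → YD
YD → YO
YO → ZG
ZG → QT
ZG → YE
ZG → YH
FC → KL

Visit order: VX, CI, JG, FC, JI, ED, NK, OS, QG, OY, YD, YO, ZG, QT, YE, YH, KL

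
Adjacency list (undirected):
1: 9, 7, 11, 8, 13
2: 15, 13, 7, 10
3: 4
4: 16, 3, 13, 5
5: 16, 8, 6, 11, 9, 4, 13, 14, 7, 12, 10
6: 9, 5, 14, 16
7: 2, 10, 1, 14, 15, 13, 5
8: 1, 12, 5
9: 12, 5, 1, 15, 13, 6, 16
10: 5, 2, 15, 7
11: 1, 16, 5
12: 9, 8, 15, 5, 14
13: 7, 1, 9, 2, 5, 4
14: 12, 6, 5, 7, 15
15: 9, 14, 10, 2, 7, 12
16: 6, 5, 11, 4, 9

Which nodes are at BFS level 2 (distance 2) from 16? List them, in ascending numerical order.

1, 3, 7, 8, 10, 12, 13, 14, 15

Level 0: 16
Level 1: 4, 5, 6, 9, 11
Level 2: 1, 3, 7, 8, 10, 12, 13, 14, 15
Level 3: 2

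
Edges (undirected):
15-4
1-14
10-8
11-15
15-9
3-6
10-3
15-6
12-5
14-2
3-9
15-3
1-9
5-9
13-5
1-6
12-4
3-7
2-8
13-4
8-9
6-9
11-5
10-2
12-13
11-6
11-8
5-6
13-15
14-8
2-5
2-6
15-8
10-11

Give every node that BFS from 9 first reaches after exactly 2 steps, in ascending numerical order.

2, 4, 7, 10, 11, 12, 13, 14

Level 0: 9
Level 1: 1, 3, 5, 6, 8, 15
Level 2: 2, 4, 7, 10, 11, 12, 13, 14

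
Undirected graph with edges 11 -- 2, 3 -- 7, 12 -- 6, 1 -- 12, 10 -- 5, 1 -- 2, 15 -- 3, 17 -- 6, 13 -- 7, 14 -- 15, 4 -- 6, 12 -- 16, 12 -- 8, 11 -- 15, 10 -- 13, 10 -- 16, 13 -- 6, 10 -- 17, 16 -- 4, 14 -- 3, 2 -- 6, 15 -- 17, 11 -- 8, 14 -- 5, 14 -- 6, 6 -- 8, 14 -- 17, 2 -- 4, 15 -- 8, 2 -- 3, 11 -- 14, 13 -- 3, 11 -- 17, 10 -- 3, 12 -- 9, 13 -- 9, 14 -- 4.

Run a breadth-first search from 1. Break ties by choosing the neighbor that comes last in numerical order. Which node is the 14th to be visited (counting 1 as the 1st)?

Visit 1; enqueue 12, 2 → queue [12, 2]
Visit 12; enqueue 16, 9, 8, 6 → queue [2, 16, 9, 8, 6]
Visit 2; enqueue 11, 4, 3 → queue [16, 9, 8, 6, 11, 4, 3]
Visit 16; enqueue 10 → queue [9, 8, 6, 11, 4, 3, 10]
Visit 9; enqueue 13 → queue [8, 6, 11, 4, 3, 10, 13]
Visit 8; enqueue 15 → queue [6, 11, 4, 3, 10, 13, 15]
Visit 6; enqueue 17, 14 → queue [11, 4, 3, 10, 13, 15, 17, 14]
Visit 11 → queue [4, 3, 10, 13, 15, 17, 14]
Visit 4 → queue [3, 10, 13, 15, 17, 14]
Visit 3; enqueue 7 → queue [10, 13, 15, 17, 14, 7]
Visit 10; enqueue 5 → queue [13, 15, 17, 14, 7, 5]
Visit 13 → queue [15, 17, 14, 7, 5]
Visit 15 → queue [17, 14, 7, 5]
Visit 17 → queue [14, 7, 5]
Visit 14 → queue [7, 5]
Visit 7 → queue [5]
Visit 5 → queue []

Visit order: 1, 12, 2, 16, 9, 8, 6, 11, 4, 3, 10, 13, 15, 17, 14, 7, 5

17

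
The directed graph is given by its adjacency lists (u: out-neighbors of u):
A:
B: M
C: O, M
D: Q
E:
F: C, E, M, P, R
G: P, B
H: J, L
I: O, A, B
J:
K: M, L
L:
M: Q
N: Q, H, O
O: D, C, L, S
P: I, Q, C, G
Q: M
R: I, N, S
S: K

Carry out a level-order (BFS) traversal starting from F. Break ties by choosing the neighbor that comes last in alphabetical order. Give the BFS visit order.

Visit F; enqueue R, P, M, E, C → queue [R, P, M, E, C]
Visit R; enqueue S, N, I → queue [P, M, E, C, S, N, I]
Visit P; enqueue Q, G → queue [M, E, C, S, N, I, Q, G]
Visit M → queue [E, C, S, N, I, Q, G]
Visit E → queue [C, S, N, I, Q, G]
Visit C; enqueue O → queue [S, N, I, Q, G, O]
Visit S; enqueue K → queue [N, I, Q, G, O, K]
Visit N; enqueue H → queue [I, Q, G, O, K, H]
Visit I; enqueue B, A → queue [Q, G, O, K, H, B, A]
Visit Q → queue [G, O, K, H, B, A]
Visit G → queue [O, K, H, B, A]
Visit O; enqueue L, D → queue [K, H, B, A, L, D]
Visit K → queue [H, B, A, L, D]
Visit H; enqueue J → queue [B, A, L, D, J]
Visit B → queue [A, L, D, J]
Visit A → queue [L, D, J]
Visit L → queue [D, J]
Visit D → queue [J]
Visit J → queue []

F R P M E C S N I Q G O K H B A L D J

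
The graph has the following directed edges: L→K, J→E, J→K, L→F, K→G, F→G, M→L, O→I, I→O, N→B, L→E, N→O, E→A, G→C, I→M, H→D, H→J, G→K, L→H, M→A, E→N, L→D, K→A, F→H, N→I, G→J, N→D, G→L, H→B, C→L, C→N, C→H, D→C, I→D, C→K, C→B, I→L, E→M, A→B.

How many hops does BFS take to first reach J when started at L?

Level 0: L
Level 1: D, E, F, H, K
Level 2: A, B, C, G, J, M, N
Level 3: I, O
J first appears at level 2.

2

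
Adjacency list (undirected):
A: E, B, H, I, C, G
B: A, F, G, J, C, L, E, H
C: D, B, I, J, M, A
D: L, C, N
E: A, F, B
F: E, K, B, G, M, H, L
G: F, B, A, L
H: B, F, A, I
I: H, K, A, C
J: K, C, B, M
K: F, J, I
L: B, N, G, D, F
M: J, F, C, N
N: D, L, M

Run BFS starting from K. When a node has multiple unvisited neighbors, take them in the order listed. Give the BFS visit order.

Visit K; enqueue F, J, I → queue [F, J, I]
Visit F; enqueue E, B, G, M, H, L → queue [J, I, E, B, G, M, H, L]
Visit J; enqueue C → queue [I, E, B, G, M, H, L, C]
Visit I; enqueue A → queue [E, B, G, M, H, L, C, A]
Visit E → queue [B, G, M, H, L, C, A]
Visit B → queue [G, M, H, L, C, A]
Visit G → queue [M, H, L, C, A]
Visit M; enqueue N → queue [H, L, C, A, N]
Visit H → queue [L, C, A, N]
Visit L; enqueue D → queue [C, A, N, D]
Visit C → queue [A, N, D]
Visit A → queue [N, D]
Visit N → queue [D]
Visit D → queue []

K -> F -> J -> I -> E -> B -> G -> M -> H -> L -> C -> A -> N -> D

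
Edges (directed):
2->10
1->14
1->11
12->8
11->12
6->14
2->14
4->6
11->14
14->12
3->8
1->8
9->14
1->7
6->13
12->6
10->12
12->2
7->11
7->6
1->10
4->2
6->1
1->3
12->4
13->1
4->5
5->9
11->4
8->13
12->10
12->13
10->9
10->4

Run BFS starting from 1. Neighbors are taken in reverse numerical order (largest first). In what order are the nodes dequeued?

Visit 1; enqueue 14, 11, 10, 8, 7, 3 → queue [14, 11, 10, 8, 7, 3]
Visit 14; enqueue 12 → queue [11, 10, 8, 7, 3, 12]
Visit 11; enqueue 4 → queue [10, 8, 7, 3, 12, 4]
Visit 10; enqueue 9 → queue [8, 7, 3, 12, 4, 9]
Visit 8; enqueue 13 → queue [7, 3, 12, 4, 9, 13]
Visit 7; enqueue 6 → queue [3, 12, 4, 9, 13, 6]
Visit 3 → queue [12, 4, 9, 13, 6]
Visit 12; enqueue 2 → queue [4, 9, 13, 6, 2]
Visit 4; enqueue 5 → queue [9, 13, 6, 2, 5]
Visit 9 → queue [13, 6, 2, 5]
Visit 13 → queue [6, 2, 5]
Visit 6 → queue [2, 5]
Visit 2 → queue [5]
Visit 5 → queue []

1 -> 14 -> 11 -> 10 -> 8 -> 7 -> 3 -> 12 -> 4 -> 9 -> 13 -> 6 -> 2 -> 5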